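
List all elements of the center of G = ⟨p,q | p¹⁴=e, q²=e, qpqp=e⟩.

An element z ∈ Z(G) iff z commutes with every generator.
For example p⁷ is central: (p⁷)·p = p⁸ = p·(p⁷); (p⁷)·q = p⁷q = q·(p⁷).
Whereas p ∉ Z(G) since p·q = pq ≠ p¹³q = q·p.
Checking each of the 28 elements this way gives Z(G) = {e, p⁷}, of order 2.

Answer: {e, p⁷}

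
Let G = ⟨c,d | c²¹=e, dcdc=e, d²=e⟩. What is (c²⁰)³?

Compute successive powers of (c²⁰), reducing at each step:
  (c²⁰)²: (c²⁰) · c²⁰ = c¹⁹
  (c²⁰)³: (c¹⁹) · c²⁰ = c¹⁸

Answer: c¹⁸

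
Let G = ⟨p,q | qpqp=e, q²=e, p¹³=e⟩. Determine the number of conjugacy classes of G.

The conjugacy classes (representative and size) are:
  [e] (size 1), [p¹²] (size 2), [p¹¹] (size 2), [p³] (size 2), [p⁴] (size 2), [p⁸] (size 2), [p⁶] (size 2), [q] (size 13).
Class equation: 1 + 2 + 2 + 2 + 2 + 2 + 2 + 13 = 26 = |G|. So G has 8 conjugacy classes.

Answer: 8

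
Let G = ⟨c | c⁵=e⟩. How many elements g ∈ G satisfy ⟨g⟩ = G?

G is cyclic of order 5. An element generates G iff its order is 5, and a cyclic group of order 5 has exactly φ(5) = 4 such elements.

Answer: 4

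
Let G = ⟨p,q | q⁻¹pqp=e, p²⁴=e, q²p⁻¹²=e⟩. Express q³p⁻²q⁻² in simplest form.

Multiply left to right, reducing at each step:
  (q⁻¹) · p⁻² = p²q⁻¹
  (p²q⁻¹) · q⁻² = p²q

Answer: p²q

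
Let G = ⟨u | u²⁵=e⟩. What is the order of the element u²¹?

Compute successive powers until reaching e:
  (u²¹)¹ = u²¹, (u²¹)² = u¹⁷, (u²¹)³ = u¹³, (u²¹)⁴ = u⁹, (u²¹)⁵ = u⁵, (u²¹)⁶ = u, (u²¹)⁷ = u²², (u²¹)⁸ = u¹⁸, (u²¹)⁹ = u¹⁴, (u²¹)¹⁰ = u¹⁰, (u²¹)¹¹ = u⁶, (u²¹)¹² = u², (u²¹)¹³ = u²³, (u²¹)¹⁴ = u¹⁹, (u²¹)¹⁵ = u¹⁵, (u²¹)¹⁶ = u¹¹, (u²¹)¹⁷ = u⁷, (u²¹)¹⁸ = u³, (u²¹)¹⁹ = u²⁴, (u²¹)²⁰ = u²⁰, (u²¹)²¹ = u¹⁶, (u²¹)²² = u¹², (u²¹)²³ = u⁸, (u²¹)²⁴ = u⁴, (u²¹)²⁵ = e.
The smallest positive k with (u²¹)ᵏ = e is 25.

Answer: 25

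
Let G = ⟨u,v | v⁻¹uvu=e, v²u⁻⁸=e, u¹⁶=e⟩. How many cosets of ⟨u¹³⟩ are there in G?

First find ord(u¹³) by computing successive powers:
  (u¹³)¹ = u¹³, (u¹³)² = u¹⁰, (u¹³)³ = u⁷, (u¹³)⁴ = u⁴, (u¹³)⁵ = u, (u¹³)⁶ = u¹⁴, (u¹³)⁷ = u¹¹, (u¹³)⁸ = u⁸, (u¹³)⁹ = u⁵, (u¹³)¹⁰ = u², (u¹³)¹¹ = u¹⁵, (u¹³)¹² = u¹², (u¹³)¹³ = u⁹, (u¹³)¹⁴ = u⁶, (u¹³)¹⁵ = u³, (u¹³)¹⁶ = e.
So |⟨u¹³⟩| = ord(u¹³) = 16. With |G| = 32, by Lagrange [G : ⟨u¹³⟩] = 32/16 = 2.

Answer: 2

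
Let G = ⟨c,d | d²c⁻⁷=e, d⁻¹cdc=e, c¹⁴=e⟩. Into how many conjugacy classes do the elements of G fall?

The conjugacy classes (representative and size) are:
  [e] (size 1), [c¹³] (size 2), [c¹²] (size 2), [c¹¹] (size 2), [c⁴] (size 2), [c⁵] (size 2), [c⁸] (size 2), [c⁷] (size 1), [c⁵d⁻¹] (size 7), [c⁵d] (size 7).
Class equation: 1 + 2 + 2 + 2 + 2 + 2 + 2 + 1 + 7 + 7 = 28 = |G|. So G has 10 conjugacy classes.

Answer: 10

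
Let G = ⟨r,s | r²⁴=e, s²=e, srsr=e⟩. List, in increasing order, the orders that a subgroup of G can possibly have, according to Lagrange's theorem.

|G| = 48 = 2⁴ · 3. By Lagrange's theorem the order of any subgroup divides 48; the divisors of 48 are 1, 2, 3, 4, 6, 8, 12, 16, 24, 48.

Answer: 1, 2, 3, 4, 6, 8, 12, 16, 24, 48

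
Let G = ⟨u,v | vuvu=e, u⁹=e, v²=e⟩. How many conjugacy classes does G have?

The conjugacy classes (representative and size) are:
  [e] (size 1), [u⁸] (size 2), [u⁷] (size 2), [u⁶] (size 2), [u⁵] (size 2), [u⁴v] (size 9).
Class equation: 1 + 2 + 2 + 2 + 2 + 9 = 18 = |G|. So G has 6 conjugacy classes.

Answer: 6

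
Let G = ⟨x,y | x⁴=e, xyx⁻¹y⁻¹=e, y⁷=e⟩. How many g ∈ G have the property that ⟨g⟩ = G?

G is cyclic of order 28. An element generates G iff its order is 28, and a cyclic group of order 28 has exactly φ(28) = 12 such elements.

Answer: 12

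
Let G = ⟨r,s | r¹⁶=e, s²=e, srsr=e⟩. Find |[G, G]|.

G' = [G, G] is generated by all commutators. The generator-pair commutators are: [r, s] = r².
The subgroup they normally generate is {e, r², r⁴, r⁶, r⁸, r¹⁰, r¹², r¹⁴}, of order 8.
Check: |G/G'| = 32/8 = 4 is the order of the abelianisation.

Answer: 8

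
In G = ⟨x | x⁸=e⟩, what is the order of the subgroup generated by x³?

|⟨x³⟩| equals the order of x³. Compute successive powers until reaching e:
  (x³)¹ = x³, (x³)² = x⁶, (x³)³ = x, (x³)⁴ = x⁴, (x³)⁵ = x⁷, (x³)⁶ = x², (x³)⁷ = x⁵, (x³)⁸ = e.
The smallest positive k with (x³)ᵏ = e is 8, so |⟨x³⟩| = 8.

Answer: 8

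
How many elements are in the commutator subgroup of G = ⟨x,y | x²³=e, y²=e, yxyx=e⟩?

G' = [G, G] is generated by all commutators. The generator-pair commutators are: [x, y] = x².
The subgroup they normally generate is {e, x, x², x³, x⁴, x⁵, x⁶, x⁷, x⁸, x⁹, x¹⁰, x¹¹, x¹², x¹³, x¹⁴, x¹⁵, x¹⁶, x¹⁷, x¹⁸, x¹⁹, x²⁰, x²¹, x²²}, of order 23.
Check: |G/G'| = 46/23 = 2 is the order of the abelianisation.

Answer: 23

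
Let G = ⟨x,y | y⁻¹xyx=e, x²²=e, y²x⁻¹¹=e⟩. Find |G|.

Enumerate words in the generators, reducing via the relations: the distinct elements are
  {e, x, y, xy, x², x³, x⁴, x⁵, x⁶, x⁷, x⁸, x⁹, x²y, x²¹, x²⁰, x³y, x¹², x¹³, x¹¹, x¹⁰, x¹⁴, x¹⁵, x¹⁶, x¹⁷, x¹⁸, x¹⁹, x⁴y, x⁵y, x⁶y, x⁷y, x⁸y, x⁹y, y⁻¹, xy⁻¹, x¹⁰y, x²y⁻¹, x³y⁻¹, x⁴y⁻¹, x⁵y⁻¹, x⁶y⁻¹, x⁷y⁻¹, x⁸y⁻¹, x⁹y⁻¹, x¹⁰y⁻¹}.
No further products give new elements, so |G| = 44.

Answer: 44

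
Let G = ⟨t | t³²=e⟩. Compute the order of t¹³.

Compute successive powers until reaching e:
  (t¹³)¹ = t¹³, (t¹³)² = t²⁶, (t¹³)³ = t⁷, (t¹³)⁴ = t²⁰, (t¹³)⁵ = t, (t¹³)⁶ = t¹⁴, (t¹³)⁷ = t²⁷, (t¹³)⁸ = t⁸, (t¹³)⁹ = t²¹, (t¹³)¹⁰ = t², (t¹³)¹¹ = t¹⁵, (t¹³)¹² = t²⁸, (t¹³)¹³ = t⁹, (t¹³)¹⁴ = t²², (t¹³)¹⁵ = t³, (t¹³)¹⁶ = t¹⁶, (t¹³)¹⁷ = t²⁹, (t¹³)¹⁸ = t¹⁰, (t¹³)¹⁹ = t²³, (t¹³)²⁰ = t⁴, (t¹³)²¹ = t¹⁷, (t¹³)²² = t³⁰, (t¹³)²³ = t¹¹, (t¹³)²⁴ = t²⁴, (t¹³)²⁵ = t⁵, (t¹³)²⁶ = t¹⁸, (t¹³)²⁷ = t³¹, (t¹³)²⁸ = t¹², (t¹³)²⁹ = t²⁵, (t¹³)³⁰ = t⁶, (t¹³)³¹ = t¹⁹, (t¹³)³² = e.
The smallest positive k with (t¹³)ᵏ = e is 32.

Answer: 32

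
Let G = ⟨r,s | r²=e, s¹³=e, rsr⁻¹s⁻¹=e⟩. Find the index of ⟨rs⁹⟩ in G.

First find ord(rs⁹) by computing successive powers:
  (rs⁹)¹ = rs⁹, (rs⁹)² = s⁵, (rs⁹)³ = rs, (rs⁹)⁴ = s¹⁰, (rs⁹)⁵ = rs⁶, (rs⁹)⁶ = s², (rs⁹)⁷ = rs¹¹, (rs⁹)⁸ = s⁷, (rs⁹)⁹ = rs³, (rs⁹)¹⁰ = s¹², (rs⁹)¹¹ = rs⁸, (rs⁹)¹² = s⁴, (rs⁹)¹³ = r, (rs⁹)¹⁴ = s⁹, (rs⁹)¹⁵ = rs⁵, (rs⁹)¹⁶ = s, (rs⁹)¹⁷ = rs¹⁰, (rs⁹)¹⁸ = s⁶, (rs⁹)¹⁹ = rs², (rs⁹)²⁰ = s¹¹, (rs⁹)²¹ = rs⁷, (rs⁹)²² = s³, (rs⁹)²³ = rs¹², (rs⁹)²⁴ = s⁸, (rs⁹)²⁵ = rs⁴, (rs⁹)²⁶ = e.
So |⟨rs⁹⟩| = ord(rs⁹) = 26. With |G| = 26, by Lagrange [G : ⟨rs⁹⟩] = 26/26 = 1.

Answer: 1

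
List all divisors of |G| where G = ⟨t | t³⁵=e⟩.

|G| = 35 = 5 · 7. By Lagrange's theorem the order of any subgroup divides 35; the divisors of 35 are 1, 5, 7, 35.

Answer: 1, 5, 7, 35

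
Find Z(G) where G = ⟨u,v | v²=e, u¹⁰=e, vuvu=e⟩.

An element z ∈ Z(G) iff z commutes with every generator.
For example u⁵ is central: (u⁵)·u = u⁶ = u·(u⁵); (u⁵)·v = u⁵v = v·(u⁵).
Whereas u ∉ Z(G) since u·v = uv ≠ u⁹v = v·u.
Checking each of the 20 elements this way gives Z(G) = {e, u⁵}, of order 2.

Answer: {e, u⁵}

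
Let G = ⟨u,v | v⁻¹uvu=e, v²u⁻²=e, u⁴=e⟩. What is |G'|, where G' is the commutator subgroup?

G' = [G, G] is generated by all commutators. The generator-pair commutators are: [u, v] = u².
The subgroup they normally generate is {e, u²}, of order 2.
Check: |G/G'| = 8/2 = 4 is the order of the abelianisation.

Answer: 2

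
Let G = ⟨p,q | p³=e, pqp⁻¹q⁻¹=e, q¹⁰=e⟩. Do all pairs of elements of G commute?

Each pair of generators commutes: p·q = pq = q·p. Since the generators pairwise commute, every element of G commutes with every other, so G is abelian.

Answer: Yes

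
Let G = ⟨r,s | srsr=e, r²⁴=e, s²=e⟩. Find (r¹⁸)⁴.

Compute successive powers of (r¹⁸), reducing at each step:
  (r¹⁸)²: (r¹⁸) · r¹⁸ = r¹²
  (r¹⁸)³: (r¹²) · r¹⁸ = r⁶
  (r¹⁸)⁴: (r⁶) · r¹⁸ = e

Answer: e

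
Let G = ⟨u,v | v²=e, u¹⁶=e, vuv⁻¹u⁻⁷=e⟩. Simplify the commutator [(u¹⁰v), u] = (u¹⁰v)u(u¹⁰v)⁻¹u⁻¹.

[(u¹⁰v), u] = (u¹⁰v)·u·(u¹⁰v)⁻¹·u⁻¹.
  (u¹⁰v) · u = uv
  (uv) · (u¹⁰v) = u⁷
  (u⁷) · (u¹⁵) = u⁶

Answer: u⁶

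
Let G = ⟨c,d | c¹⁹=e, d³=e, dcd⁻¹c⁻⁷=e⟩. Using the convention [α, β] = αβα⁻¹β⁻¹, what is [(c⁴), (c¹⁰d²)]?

[(c⁴), (c¹⁰d²)] = (c⁴)·(c¹⁰d²)·(c⁴)⁻¹·(c¹⁰d²)⁻¹.
  (c⁴) · (c¹⁰d²) = c¹⁴d²
  (c¹⁴d²) · (c¹⁵) = c⁸d²
  (c⁸d²) · (c⁶d) = c¹⁷

Answer: c¹⁷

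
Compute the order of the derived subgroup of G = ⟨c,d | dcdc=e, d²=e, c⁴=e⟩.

G' = [G, G] is generated by all commutators. The generator-pair commutators are: [c, d] = c².
The subgroup they normally generate is {e, c²}, of order 2.
Check: |G/G'| = 8/2 = 4 is the order of the abelianisation.

Answer: 2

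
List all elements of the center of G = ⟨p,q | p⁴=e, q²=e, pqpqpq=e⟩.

An element z ∈ Z(G) iff z commutes with every generator.
For example e is central: e·p = p = p·e; e·q = q = q·e.
Whereas p ∉ Z(G) since p·q = pq ≠ qp = q·p.
Checking each of the 24 elements this way gives Z(G) = {e}, of order 1.

Answer: {e}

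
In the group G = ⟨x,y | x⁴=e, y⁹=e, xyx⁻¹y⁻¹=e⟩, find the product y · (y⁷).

Compute y · (y⁷) by multiplying left to right and reducing via the relations at each step:
  y · y⁷ = y⁸

Answer: y⁸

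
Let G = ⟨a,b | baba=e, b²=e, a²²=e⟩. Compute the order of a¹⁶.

Compute successive powers until reaching e:
  (a¹⁶)¹ = a¹⁶, (a¹⁶)² = a¹⁰, (a¹⁶)³ = a⁴, (a¹⁶)⁴ = a²⁰, (a¹⁶)⁵ = a¹⁴, (a¹⁶)⁶ = a⁸, (a¹⁶)⁷ = a², (a¹⁶)⁸ = a¹⁸, (a¹⁶)⁹ = a¹², (a¹⁶)¹⁰ = a⁶, (a¹⁶)¹¹ = e.
The smallest positive k with (a¹⁶)ᵏ = e is 11.

Answer: 11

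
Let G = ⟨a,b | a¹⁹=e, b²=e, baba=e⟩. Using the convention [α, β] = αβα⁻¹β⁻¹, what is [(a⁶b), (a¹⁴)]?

[(a⁶b), (a¹⁴)] = (a⁶b)·(a¹⁴)·(a⁶b)⁻¹·(a¹⁴)⁻¹.
  (a⁶b) · (a¹⁴) = a¹¹b
  (a¹¹b) · (a⁶b) = a⁵
  (a⁵) · (a⁵) = a¹⁰

Answer: a¹⁰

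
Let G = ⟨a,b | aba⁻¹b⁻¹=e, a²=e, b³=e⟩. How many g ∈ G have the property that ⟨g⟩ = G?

G is cyclic of order 6. An element generates G iff its order is 6, and a cyclic group of order 6 has exactly φ(6) = 2 such elements.

Answer: 2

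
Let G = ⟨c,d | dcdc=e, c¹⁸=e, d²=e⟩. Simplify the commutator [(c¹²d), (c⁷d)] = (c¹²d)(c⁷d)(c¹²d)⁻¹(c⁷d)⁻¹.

[(c¹²d), (c⁷d)] = (c¹²d)·(c⁷d)·(c¹²d)⁻¹·(c⁷d)⁻¹.
  (c¹²d) · (c⁷d) = c⁵
  (c⁵) · (c¹²d) = c¹⁷d
  (c¹⁷d) · (c⁷d) = c¹⁰

Answer: c¹⁰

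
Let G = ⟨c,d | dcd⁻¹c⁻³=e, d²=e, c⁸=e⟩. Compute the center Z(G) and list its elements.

An element z ∈ Z(G) iff z commutes with every generator.
For example c⁴ is central: (c⁴)·c = c⁵ = c·(c⁴); (c⁴)·d = c⁴d = d·(c⁴).
Whereas c ∉ Z(G) since c·d = cd ≠ c³d = d·c.
Checking each of the 16 elements this way gives Z(G) = {e, c⁴}, of order 2.

Answer: {e, c⁴}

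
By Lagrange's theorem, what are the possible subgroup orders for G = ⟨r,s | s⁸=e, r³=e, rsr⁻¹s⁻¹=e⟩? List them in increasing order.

|G| = 24 = 2³ · 3. By Lagrange's theorem the order of any subgroup divides 24; the divisors of 24 are 1, 2, 3, 4, 6, 8, 12, 24.

Answer: 1, 2, 3, 4, 6, 8, 12, 24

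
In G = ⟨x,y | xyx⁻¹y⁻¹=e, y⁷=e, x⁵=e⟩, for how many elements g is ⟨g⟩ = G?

G is cyclic of order 35. An element generates G iff its order is 35, and a cyclic group of order 35 has exactly φ(35) = 24 such elements.

Answer: 24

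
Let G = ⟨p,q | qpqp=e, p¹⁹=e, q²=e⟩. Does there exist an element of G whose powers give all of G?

Every cyclic group is abelian. But p·q = pq while q·p = p¹⁸q, so p·q ≠ q·p and G is not abelian. Hence G is not cyclic.

Answer: No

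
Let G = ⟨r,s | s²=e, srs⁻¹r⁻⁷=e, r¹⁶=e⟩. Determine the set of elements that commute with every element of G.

An element z ∈ Z(G) iff z commutes with every generator.
For example r⁸ is central: (r⁸)·r = r⁹ = r·(r⁸); (r⁸)·s = r⁸s = s·(r⁸).
Whereas r ∉ Z(G) since r·s = rs ≠ r⁷s = s·r.
Checking each of the 32 elements this way gives Z(G) = {e, r⁸}, of order 2.

Answer: {e, r⁸}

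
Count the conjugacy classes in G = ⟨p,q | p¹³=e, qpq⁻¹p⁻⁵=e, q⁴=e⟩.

The conjugacy classes (representative and size) are:
  [e] (size 1), [p] (size 4), [p²] (size 4), [p⁹] (size 4), [p¹²q] (size 13), [p⁴q²] (size 13), [p¹²q³] (size 13).
Class equation: 1 + 4 + 4 + 4 + 13 + 13 + 13 = 52 = |G|. So G has 7 conjugacy classes.

Answer: 7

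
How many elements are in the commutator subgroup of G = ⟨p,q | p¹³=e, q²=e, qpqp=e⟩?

G' = [G, G] is generated by all commutators. The generator-pair commutators are: [p, q] = p².
The subgroup they normally generate is {e, p, p², p³, p⁴, p⁵, p⁶, p⁷, p⁸, p⁹, p¹⁰, p¹¹, p¹²}, of order 13.
Check: |G/G'| = 26/13 = 2 is the order of the abelianisation.

Answer: 13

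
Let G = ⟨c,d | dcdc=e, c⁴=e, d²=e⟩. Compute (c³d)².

Compute successive powers of (c³d), reducing at each step:
  (c³d)²: (c³d) · c³ = d;   d · d = e

Answer: e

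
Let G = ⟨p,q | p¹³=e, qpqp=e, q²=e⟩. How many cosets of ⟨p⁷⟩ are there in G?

First find ord(p⁷) by computing successive powers:
  (p⁷)¹ = p⁷, (p⁷)² = p, (p⁷)³ = p⁸, (p⁷)⁴ = p², (p⁷)⁵ = p⁹, (p⁷)⁶ = p³, (p⁷)⁷ = p¹⁰, (p⁷)⁸ = p⁴, (p⁷)⁹ = p¹¹, (p⁷)¹⁰ = p⁵, (p⁷)¹¹ = p¹², (p⁷)¹² = p⁶, (p⁷)¹³ = e.
So |⟨p⁷⟩| = ord(p⁷) = 13. With |G| = 26, by Lagrange [G : ⟨p⁷⟩] = 26/13 = 2.

Answer: 2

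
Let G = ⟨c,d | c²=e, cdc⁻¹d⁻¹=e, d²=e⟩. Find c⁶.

Compute successive powers of c, reducing at each step:
  c²: c · c = e
  c³: e · c = c
  c⁴: c · c = e
  c⁵: e · c = c
  c⁶: c · c = e

Answer: e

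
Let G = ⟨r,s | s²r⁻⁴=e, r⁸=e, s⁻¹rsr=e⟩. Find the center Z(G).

An element z ∈ Z(G) iff z commutes with every generator.
For example r⁴ is central: (r⁴)·r = r⁵ = r·(r⁴); (r⁴)·s = s⁻¹ = s·(r⁴).
Whereas r ∉ Z(G) since r·s = rs ≠ r³s⁻¹ = s·r.
Checking each of the 16 elements this way gives Z(G) = {e, r⁴}, of order 2.

Answer: {e, r⁴}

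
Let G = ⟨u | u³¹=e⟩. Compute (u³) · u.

Compute (u³) · u by multiplying left to right and reducing via the relations at each step:
  (u³) · u = u⁴

Answer: u⁴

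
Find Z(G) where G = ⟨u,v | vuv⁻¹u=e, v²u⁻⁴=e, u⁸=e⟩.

An element z ∈ Z(G) iff z commutes with every generator.
For example u⁴ is central: (u⁴)·u = u⁵ = u·(u⁴); (u⁴)·v = v⁻¹ = v·(u⁴).
Whereas u ∉ Z(G) since u·v = uv ≠ u³v⁻¹ = v·u.
Checking each of the 16 elements this way gives Z(G) = {e, u⁴}, of order 2.

Answer: {e, u⁴}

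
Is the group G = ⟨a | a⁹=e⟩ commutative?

G has a single generator, so G is cyclic and hence abelian.

Answer: Yes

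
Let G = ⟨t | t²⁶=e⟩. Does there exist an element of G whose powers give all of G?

|G| = 26. The element t has order 26 (its powers give 26 distinct elements), so ⟨t⟩ = G and G is cyclic.

Answer: Yes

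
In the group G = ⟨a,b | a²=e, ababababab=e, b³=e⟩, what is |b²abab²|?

Compute successive powers until reaching e:
  (b²abab²)¹ = b²abab², (b²abab²)² = bab, (b²abab²)³ = b²ab², (b²abab²)⁴ = bab²ab, (b²abab²)⁵ = e.
The smallest positive k with (b²abab²)ᵏ = e is 5.

Answer: 5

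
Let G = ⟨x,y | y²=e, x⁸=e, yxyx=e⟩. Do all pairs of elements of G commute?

x·y = xy but y·x = x⁷y, so x·y ≠ y·x and G is not abelian.

Answer: No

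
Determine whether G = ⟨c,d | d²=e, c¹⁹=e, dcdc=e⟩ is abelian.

c·d = cd but d·c = c¹⁸d, so c·d ≠ d·c and G is not abelian.

Answer: No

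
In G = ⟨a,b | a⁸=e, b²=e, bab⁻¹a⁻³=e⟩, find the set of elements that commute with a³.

⟨a³⟩ ⊆ C_G(a³) since powers of a³ commute with a³; so |C_G(a³)| ≥ |⟨a³⟩| = 8.
By orbit–stabilizer, |C_G(a³)| = |G| / |conj. class of a³| = 16 / 2 = 8.
The 8 elements commuting with a³ are {e, a, a², a³, a⁴, a⁵, a⁶, a⁷}.

Answer: {e, a, a², a³, a⁴, a⁵, a⁶, a⁷}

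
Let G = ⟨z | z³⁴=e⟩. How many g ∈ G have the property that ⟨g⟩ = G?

G is cyclic of order 34. An element generates G iff its order is 34, and a cyclic group of order 34 has exactly φ(34) = 16 such elements.

Answer: 16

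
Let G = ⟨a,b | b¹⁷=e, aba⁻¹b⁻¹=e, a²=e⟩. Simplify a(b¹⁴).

Compute a · (b¹⁴) by multiplying left to right and reducing via the relations at each step:
  a · b¹⁴ = ab¹⁴

Answer: ab¹⁴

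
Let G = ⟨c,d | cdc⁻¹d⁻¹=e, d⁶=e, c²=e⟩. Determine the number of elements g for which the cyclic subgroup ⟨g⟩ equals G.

⟨g⟩ = G would require ord(g) = |G| = 12, but the maximum element order in G is 6 < 12. So G is not cyclic and no single element generates it: the count is 0.

Answer: 0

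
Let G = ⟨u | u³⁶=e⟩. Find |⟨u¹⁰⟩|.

|⟨u¹⁰⟩| equals the order of u¹⁰. Compute successive powers until reaching e:
  (u¹⁰)¹ = u¹⁰, (u¹⁰)² = u²⁰, (u¹⁰)³ = u³⁰, (u¹⁰)⁴ = u⁴, (u¹⁰)⁵ = u¹⁴, (u¹⁰)⁶ = u²⁴, (u¹⁰)⁷ = u³⁴, (u¹⁰)⁸ = u⁸, (u¹⁰)⁹ = u¹⁸, (u¹⁰)¹⁰ = u²⁸, (u¹⁰)¹¹ = u², (u¹⁰)¹² = u¹², (u¹⁰)¹³ = u²², (u¹⁰)¹⁴ = u³², (u¹⁰)¹⁵ = u⁶, (u¹⁰)¹⁶ = u¹⁶, (u¹⁰)¹⁷ = u²⁶, (u¹⁰)¹⁸ = e.
The smallest positive k with (u¹⁰)ᵏ = e is 18, so |⟨u¹⁰⟩| = 18.

Answer: 18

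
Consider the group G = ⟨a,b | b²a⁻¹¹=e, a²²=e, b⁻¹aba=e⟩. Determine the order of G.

Enumerate words in the generators, reducing via the relations: the distinct elements are
  {a, b, e, ab, a², a³, a⁴, a⁵, a⁶, a⁷, a⁸, a⁹, a²b, a²¹, a²⁰, a³b, a¹², a¹³, a¹¹, a¹⁰, a¹⁴, a¹⁵, a¹⁶, a¹⁷, a¹⁸, a¹⁹, a⁴b, a⁵b, a⁶b, a⁷b, a⁸b, a⁹b, b⁻¹, ab⁻¹, a¹⁰b, a²b⁻¹, a³b⁻¹, a⁴b⁻¹, a⁵b⁻¹, a⁶b⁻¹, a⁷b⁻¹, a⁸b⁻¹, a⁹b⁻¹, a¹⁰b⁻¹}.
No further products give new elements, so |G| = 44.

Answer: 44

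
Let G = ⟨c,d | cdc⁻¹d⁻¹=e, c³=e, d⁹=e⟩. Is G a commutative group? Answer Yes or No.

Each pair of generators commutes: c·d = cd = d·c. Since the generators pairwise commute, every element of G commutes with every other, so G is abelian.

Answer: Yes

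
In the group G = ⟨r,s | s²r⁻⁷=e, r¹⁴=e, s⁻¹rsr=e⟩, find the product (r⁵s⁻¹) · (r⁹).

Compute (r⁵s⁻¹) · (r⁹) by multiplying left to right and reducing via the relations at each step:
  (r⁵s⁻¹) · r⁹ = r³s

Answer: r³s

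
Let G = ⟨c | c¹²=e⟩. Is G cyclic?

|G| = 12. The element c has order 12 (its powers give 12 distinct elements), so ⟨c⟩ = G and G is cyclic.

Answer: Yes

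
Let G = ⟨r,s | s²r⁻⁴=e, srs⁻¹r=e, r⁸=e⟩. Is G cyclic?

Every cyclic group is abelian. But r·s = rs while s·r = r³s⁻¹, so r·s ≠ s·r and G is not abelian. Hence G is not cyclic.

Answer: No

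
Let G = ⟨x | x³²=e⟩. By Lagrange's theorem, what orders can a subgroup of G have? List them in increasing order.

|G| = 32 = 2⁵. By Lagrange's theorem the order of any subgroup divides 32; the divisors of 32 are 1, 2, 4, 8, 16, 32.

Answer: 1, 2, 4, 8, 16, 32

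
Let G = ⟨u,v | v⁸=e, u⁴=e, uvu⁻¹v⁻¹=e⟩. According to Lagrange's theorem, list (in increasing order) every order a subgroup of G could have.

|G| = 32 = 2⁵. By Lagrange's theorem the order of any subgroup divides 32; the divisors of 32 are 1, 2, 4, 8, 16, 32.

Answer: 1, 2, 4, 8, 16, 32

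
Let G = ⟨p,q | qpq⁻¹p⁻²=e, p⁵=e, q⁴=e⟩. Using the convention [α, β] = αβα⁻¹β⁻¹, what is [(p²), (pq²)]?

[(p²), (pq²)] = (p²)·(pq²)·(p²)⁻¹·(pq²)⁻¹.
  (p²) · (pq²) = p³q²
  (p³q²) · (p³) = q²
  (q²) · (pq²) = p⁴

Answer: p⁴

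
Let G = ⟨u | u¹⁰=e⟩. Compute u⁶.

Compute successive powers of u, reducing at each step:
  u²: u · u = u²
  u³: (u²) · u = u³
  u⁴: (u³) · u = u⁴
  u⁵: (u⁴) · u = u⁵
  u⁶: (u⁵) · u = u⁶

Answer: u⁶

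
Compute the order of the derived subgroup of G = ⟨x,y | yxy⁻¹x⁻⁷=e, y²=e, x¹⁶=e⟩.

G' = [G, G] is generated by all commutators. The generator-pair commutators are: [x, y] = x¹⁰.
The subgroup they normally generate is {e, x², x⁴, x⁶, x⁸, x¹⁰, x¹², x¹⁴}, of order 8.
Check: |G/G'| = 32/8 = 4 is the order of the abelianisation.

Answer: 8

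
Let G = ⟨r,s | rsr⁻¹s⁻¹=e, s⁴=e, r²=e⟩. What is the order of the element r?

Compute successive powers until reaching e:
  r¹ = r, r² = e.
The smallest positive k with rᵏ = e is 2.

Answer: 2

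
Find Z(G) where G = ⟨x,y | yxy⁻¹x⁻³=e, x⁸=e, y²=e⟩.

An element z ∈ Z(G) iff z commutes with every generator.
For example x⁴ is central: (x⁴)·x = x⁵ = x·(x⁴); (x⁴)·y = x⁴y = y·(x⁴).
Whereas x ∉ Z(G) since x·y = xy ≠ x³y = y·x.
Checking each of the 16 elements this way gives Z(G) = {e, x⁴}, of order 2.

Answer: {e, x⁴}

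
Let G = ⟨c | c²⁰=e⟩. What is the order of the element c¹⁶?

Compute successive powers until reaching e:
  (c¹⁶)¹ = c¹⁶, (c¹⁶)² = c¹², (c¹⁶)³ = c⁸, (c¹⁶)⁴ = c⁴, (c¹⁶)⁵ = e.
The smallest positive k with (c¹⁶)ᵏ = e is 5.

Answer: 5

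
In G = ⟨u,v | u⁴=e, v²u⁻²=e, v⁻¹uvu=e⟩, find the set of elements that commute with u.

⟨u⟩ ⊆ C_G(u) since powers of u commute with u; so |C_G(u)| ≥ |⟨u⟩| = 4.
By orbit–stabilizer, |C_G(u)| = |G| / |conj. class of u| = 8 / 2 = 4.
The 4 elements commuting with u are {e, u, u², u³}.

Answer: {e, u, u², u³}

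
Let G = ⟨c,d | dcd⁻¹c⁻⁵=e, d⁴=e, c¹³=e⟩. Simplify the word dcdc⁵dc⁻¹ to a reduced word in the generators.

Multiply left to right, reducing at each step:
  d · c = c⁵d
  (c⁵d) · d = c⁵d²
  (c⁵d²) · c⁵ = d²
  (d²) · d = d³
  (d³) · c⁻¹ = c⁵d³

Answer: c⁵d³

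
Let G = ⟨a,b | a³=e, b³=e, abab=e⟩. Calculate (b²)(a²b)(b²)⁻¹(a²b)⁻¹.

[(b²), (a²b)] = (b²)·(a²b)·(b²)⁻¹·(a²b)⁻¹.
  (b²) · (a²b) = ab²
  (ab²) · b = a
  a · (b²a) = ab²a

Answer: ab²a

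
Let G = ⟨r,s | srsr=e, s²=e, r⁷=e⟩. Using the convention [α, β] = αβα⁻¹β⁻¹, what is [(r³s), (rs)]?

[(r³s), (rs)] = (r³s)·(rs)·(r³s)⁻¹·(rs)⁻¹.
  (r³s) · (rs) = r²
  (r²) · (r³s) = r⁵s
  (r⁵s) · (rs) = r⁴

Answer: r⁴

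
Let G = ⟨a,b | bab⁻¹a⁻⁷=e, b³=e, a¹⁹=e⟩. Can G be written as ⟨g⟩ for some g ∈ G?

Every cyclic group is abelian. But a·b = ab while b·a = a⁷b, so a·b ≠ b·a and G is not abelian. Hence G is not cyclic.

Answer: No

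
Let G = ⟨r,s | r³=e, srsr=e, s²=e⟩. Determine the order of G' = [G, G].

G' = [G, G] is generated by all commutators. The generator-pair commutators are: [r, s] = r².
The subgroup they normally generate is {e, r, r²}, of order 3.
Check: |G/G'| = 6/3 = 2 is the order of the abelianisation.

Answer: 3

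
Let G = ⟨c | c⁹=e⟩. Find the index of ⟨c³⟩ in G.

First find ord(c³) by computing successive powers:
  (c³)¹ = c³, (c³)² = c⁶, (c³)³ = e.
So |⟨c³⟩| = ord(c³) = 3. With |G| = 9, by Lagrange [G : ⟨c³⟩] = 9/3 = 3.

Answer: 3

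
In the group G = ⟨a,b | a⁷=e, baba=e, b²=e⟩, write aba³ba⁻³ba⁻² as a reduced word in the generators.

Multiply left to right, reducing at each step:
  a · b = ab
  (ab) · a³ = a⁵b
  (a⁵b) · b = a⁵
  (a⁵) · a⁻³ = a²
  (a²) · b = a²b
  (a²b) · a⁻² = a⁴b

Answer: a⁴b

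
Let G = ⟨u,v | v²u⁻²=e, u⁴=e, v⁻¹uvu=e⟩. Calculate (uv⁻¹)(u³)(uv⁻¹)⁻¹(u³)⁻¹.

[(uv⁻¹), (u³)] = (uv⁻¹)·(u³)·(uv⁻¹)⁻¹·(u³)⁻¹.
  (uv⁻¹) · (u³) = v
  v · (uv) = u
  u · u = u²

Answer: u²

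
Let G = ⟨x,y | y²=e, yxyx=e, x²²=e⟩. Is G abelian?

x·y = xy but y·x = x²¹y, so x·y ≠ y·x and G is not abelian.

Answer: No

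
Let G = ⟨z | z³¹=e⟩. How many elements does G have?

G is generated by a single element, so G is cyclic. The relator gives z³¹ = e and no smaller power is forced to be e, so the 31 powers {e, z, z², z³, z⁴, z⁵, z⁶, z⁷, z⁸, z⁹, z²², z²³, z²¹, z²⁰, z²⁴, z²⁵, z²⁶, z²⁷, z²⁸, z²⁹, z³⁰, z¹², z¹³, z¹¹, z¹⁰, z¹⁴, z¹⁵, z¹⁶, z¹⁷, z¹⁸, z¹⁹} are distinct. Hence |G| = 31.

Answer: 31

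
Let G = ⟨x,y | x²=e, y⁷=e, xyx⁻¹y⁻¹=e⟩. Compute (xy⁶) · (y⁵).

Compute (xy⁶) · (y⁵) by multiplying left to right and reducing via the relations at each step:
  (xy⁶) · y⁵ = xy⁴

Answer: xy⁴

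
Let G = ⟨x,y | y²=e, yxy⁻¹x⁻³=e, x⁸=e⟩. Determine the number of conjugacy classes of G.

The conjugacy classes (representative and size) are:
  [e] (size 1), [x³] (size 2), [x²] (size 2), [x⁴] (size 1), [x⁵] (size 2), [x⁴y] (size 4), [xy] (size 4).
Class equation: 1 + 2 + 2 + 1 + 2 + 4 + 4 = 16 = |G|. So G has 7 conjugacy classes.

Answer: 7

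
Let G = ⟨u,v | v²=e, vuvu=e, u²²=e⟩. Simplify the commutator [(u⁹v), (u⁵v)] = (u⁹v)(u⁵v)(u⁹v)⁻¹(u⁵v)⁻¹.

[(u⁹v), (u⁵v)] = (u⁹v)·(u⁵v)·(u⁹v)⁻¹·(u⁵v)⁻¹.
  (u⁹v) · (u⁵v) = u⁴
  (u⁴) · (u⁹v) = u¹³v
  (u¹³v) · (u⁵v) = u⁸

Answer: u⁸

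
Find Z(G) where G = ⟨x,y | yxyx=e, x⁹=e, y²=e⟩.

An element z ∈ Z(G) iff z commutes with every generator.
For example e is central: e·x = x = x·e; e·y = y = y·e.
Whereas x ∉ Z(G) since x·y = xy ≠ x⁸y = y·x.
Checking each of the 18 elements this way gives Z(G) = {e}, of order 1.

Answer: {e}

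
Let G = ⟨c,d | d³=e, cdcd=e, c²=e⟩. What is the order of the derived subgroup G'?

G' = [G, G] is generated by all commutators. The generator-pair commutators are: [c, d] = d.
The subgroup they normally generate is {e, d, d²}, of order 3.
Check: |G/G'| = 6/3 = 2 is the order of the abelianisation.

Answer: 3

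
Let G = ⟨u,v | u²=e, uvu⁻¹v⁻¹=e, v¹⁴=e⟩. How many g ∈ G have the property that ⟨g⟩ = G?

⟨g⟩ = G would require ord(g) = |G| = 28, but the maximum element order in G is 14 < 28. So G is not cyclic and no single element generates it: the count is 0.

Answer: 0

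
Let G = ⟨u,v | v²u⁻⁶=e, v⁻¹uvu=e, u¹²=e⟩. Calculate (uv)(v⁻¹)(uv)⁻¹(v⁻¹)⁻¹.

[(uv), (v⁻¹)] = (uv)·(v⁻¹)·(uv)⁻¹·(v⁻¹)⁻¹.
  (uv) · (v⁻¹) = u
  u · (uv⁻¹) = u²v⁻¹
  (u²v⁻¹) · v = u²

Answer: u²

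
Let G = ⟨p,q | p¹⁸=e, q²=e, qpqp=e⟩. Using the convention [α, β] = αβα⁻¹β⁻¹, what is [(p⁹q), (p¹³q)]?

[(p⁹q), (p¹³q)] = (p⁹q)·(p¹³q)·(p⁹q)⁻¹·(p¹³q)⁻¹.
  (p⁹q) · (p¹³q) = p¹⁴
  (p¹⁴) · (p⁹q) = p⁵q
  (p⁵q) · (p¹³q) = p¹⁰

Answer: p¹⁰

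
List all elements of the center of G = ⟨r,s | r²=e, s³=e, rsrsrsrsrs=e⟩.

An element z ∈ Z(G) iff z commutes with every generator.
For example e is central: e·r = r = r·e; e·s = s = s·e.
Whereas r ∉ Z(G) since r·s = rs ≠ sr = s·r.
Checking each of the 60 elements this way gives Z(G) = {e}, of order 1.

Answer: {e}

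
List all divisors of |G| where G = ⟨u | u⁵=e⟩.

|G| = 5 = 5. By Lagrange's theorem the order of any subgroup divides 5; the divisors of 5 are 1, 5.

Answer: 1, 5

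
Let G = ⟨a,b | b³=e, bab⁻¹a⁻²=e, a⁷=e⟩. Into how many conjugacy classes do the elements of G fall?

The conjugacy classes (representative and size) are:
  [e] (size 1), [a²] (size 3), [a⁵] (size 3), [b] (size 7), [b²] (size 7).
Class equation: 1 + 3 + 3 + 7 + 7 = 21 = |G|. So G has 5 conjugacy classes.

Answer: 5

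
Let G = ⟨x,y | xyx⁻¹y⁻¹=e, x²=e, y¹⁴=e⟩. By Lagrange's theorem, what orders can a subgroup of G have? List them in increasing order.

|G| = 28 = 2² · 7. By Lagrange's theorem the order of any subgroup divides 28; the divisors of 28 are 1, 2, 4, 7, 14, 28.

Answer: 1, 2, 4, 7, 14, 28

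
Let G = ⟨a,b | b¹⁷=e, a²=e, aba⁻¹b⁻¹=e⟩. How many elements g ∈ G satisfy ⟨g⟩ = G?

G is cyclic of order 34. An element generates G iff its order is 34, and a cyclic group of order 34 has exactly φ(34) = 16 such elements.

Answer: 16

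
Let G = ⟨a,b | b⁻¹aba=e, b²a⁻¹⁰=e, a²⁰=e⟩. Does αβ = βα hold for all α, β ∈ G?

a·b = ab but b·a = a⁹b⁻¹, so a·b ≠ b·a and G is not abelian.

Answer: No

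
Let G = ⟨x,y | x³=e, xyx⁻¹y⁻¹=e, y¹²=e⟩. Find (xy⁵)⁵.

Compute successive powers of (xy⁵), reducing at each step:
  (xy⁵)²: (xy⁵) · x = x²y⁵;   (x²y⁵) · y⁵ = x²y¹⁰
  (xy⁵)³: (x²y¹⁰) · x = y¹⁰;   (y¹⁰) · y⁵ = y³
  (xy⁵)⁴: (y³) · x = xy³;   (xy³) · y⁵ = xy⁸
  (xy⁵)⁵: (xy⁸) · x = x²y⁸;   (x²y⁸) · y⁵ = x²y

Answer: x²y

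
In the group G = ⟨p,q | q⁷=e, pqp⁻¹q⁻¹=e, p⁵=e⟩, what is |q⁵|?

Compute successive powers until reaching e:
  (q⁵)¹ = q⁵, (q⁵)² = q³, (q⁵)³ = q, (q⁵)⁴ = q⁶, (q⁵)⁵ = q⁴, (q⁵)⁶ = q², (q⁵)⁷ = e.
The smallest positive k with (q⁵)ᵏ = e is 7.

Answer: 7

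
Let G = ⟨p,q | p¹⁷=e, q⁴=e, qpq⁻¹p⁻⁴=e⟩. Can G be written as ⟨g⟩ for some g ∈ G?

Every cyclic group is abelian. But p·q = pq while q·p = p⁴q, so p·q ≠ q·p and G is not abelian. Hence G is not cyclic.

Answer: No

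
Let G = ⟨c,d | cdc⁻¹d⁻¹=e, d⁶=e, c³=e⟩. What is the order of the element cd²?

Compute successive powers until reaching e:
  (cd²)¹ = cd², (cd²)² = c²d⁴, (cd²)³ = e.
The smallest positive k with (cd²)ᵏ = e is 3.

Answer: 3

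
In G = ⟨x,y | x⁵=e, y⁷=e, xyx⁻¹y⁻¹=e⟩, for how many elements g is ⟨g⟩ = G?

G is cyclic of order 35. An element generates G iff its order is 35, and a cyclic group of order 35 has exactly φ(35) = 24 such elements.

Answer: 24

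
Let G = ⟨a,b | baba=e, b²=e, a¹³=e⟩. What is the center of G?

An element z ∈ Z(G) iff z commutes with every generator.
For example e is central: e·a = a = a·e; e·b = b = b·e.
Whereas a ∉ Z(G) since a·b = ab ≠ a¹²b = b·a.
Checking each of the 26 elements this way gives Z(G) = {e}, of order 1.

Answer: {e}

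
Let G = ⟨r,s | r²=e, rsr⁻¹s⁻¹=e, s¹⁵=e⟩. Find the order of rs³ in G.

Compute successive powers until reaching e:
  (rs³)¹ = rs³, (rs³)² = s⁶, (rs³)³ = rs⁹, (rs³)⁴ = s¹², (rs³)⁵ = r, (rs³)⁶ = s³, (rs³)⁷ = rs⁶, (rs³)⁸ = s⁹, (rs³)⁹ = rs¹², (rs³)¹⁰ = e.
The smallest positive k with (rs³)ᵏ = e is 10.

Answer: 10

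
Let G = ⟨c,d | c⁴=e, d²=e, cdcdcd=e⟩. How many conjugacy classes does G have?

The conjugacy classes (representative and size) are:
  [e] (size 1), [c³] (size 6), [c²dc²d] (size 3), [cdc³] (size 6), [dc³] (size 8).
Class equation: 1 + 6 + 3 + 6 + 8 = 24 = |G|. So G has 5 conjugacy classes.

Answer: 5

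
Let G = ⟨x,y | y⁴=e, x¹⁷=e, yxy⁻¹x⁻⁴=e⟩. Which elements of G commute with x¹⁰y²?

⟨x¹⁰y²⟩ ⊆ C_G(x¹⁰y²) since powers of x¹⁰y² commute with x¹⁰y²; so |C_G(x¹⁰y²)| ≥ |⟨x¹⁰y²⟩| = 2.
By orbit–stabilizer, |C_G(x¹⁰y²)| = |G| / |conj. class of x¹⁰y²| = 68 / 17 = 4.
The 4 elements commuting with x¹⁰y² are {e, x²y, x⁸y³, x¹⁰y²}.

Answer: {e, x²y, x⁸y³, x¹⁰y²}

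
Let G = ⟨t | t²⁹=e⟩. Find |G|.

G is generated by a single element, so G is cyclic. The relator gives t²⁹ = e and no smaller power is forced to be e, so the 29 powers {e, t, t², t³, t⁴, t⁵, t⁶, t⁷, t⁸, t⁹, t²², t²³, t²¹, t²⁰, t²⁴, t²⁵, t²⁶, t²⁷, t²⁸, t¹², t¹³, t¹¹, t¹⁰, t¹⁴, t¹⁵, t¹⁶, t¹⁷, t¹⁸, t¹⁹} are distinct. Hence |G| = 29.

Answer: 29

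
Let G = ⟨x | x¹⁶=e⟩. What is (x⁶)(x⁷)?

Compute (x⁶) · (x⁷) by multiplying left to right and reducing via the relations at each step:
  (x⁶) · x⁷ = x¹³

Answer: x¹³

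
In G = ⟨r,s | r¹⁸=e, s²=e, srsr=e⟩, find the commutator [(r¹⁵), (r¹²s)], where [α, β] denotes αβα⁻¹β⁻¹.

[(r¹⁵), (r¹²s)] = (r¹⁵)·(r¹²s)·(r¹⁵)⁻¹·(r¹²s)⁻¹.
  (r¹⁵) · (r¹²s) = r⁹s
  (r⁹s) · (r³) = r⁶s
  (r⁶s) · (r¹²s) = r¹²

Answer: r¹²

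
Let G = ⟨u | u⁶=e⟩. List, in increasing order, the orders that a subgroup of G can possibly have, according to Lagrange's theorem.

|G| = 6 = 2 · 3. By Lagrange's theorem the order of any subgroup divides 6; the divisors of 6 are 1, 2, 3, 6.

Answer: 1, 2, 3, 6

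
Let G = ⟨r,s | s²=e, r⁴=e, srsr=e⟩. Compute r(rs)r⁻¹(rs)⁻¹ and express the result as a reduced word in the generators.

[r, (rs)] = r·(rs)·r⁻¹·(rs)⁻¹.
  r · (rs) = r²s
  (r²s) · (r³) = r³s
  (r³s) · (rs) = r²

Answer: r²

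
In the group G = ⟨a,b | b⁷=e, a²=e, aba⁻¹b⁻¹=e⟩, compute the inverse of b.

The order of b is 7 (smallest k with bᵏ = e), so b⁻¹ = b⁶ = b⁶.
Check: b · (b⁶) → b · b⁶ = e, giving e as required.

Answer: b⁶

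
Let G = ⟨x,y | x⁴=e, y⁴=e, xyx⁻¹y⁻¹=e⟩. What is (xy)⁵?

Compute successive powers of (xy), reducing at each step:
  (xy)²: (xy) · x = x²y;   (x²y) · y = x²y²
  (xy)³: (x²y²) · x = x³y²;   (x³y²) · y = x³y³
  (xy)⁴: (x³y³) · x = y³;   (y³) · y = e
  (xy)⁵: e · x = x;   x · y = xy

Answer: xy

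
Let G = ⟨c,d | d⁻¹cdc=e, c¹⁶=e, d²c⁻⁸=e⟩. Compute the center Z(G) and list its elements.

An element z ∈ Z(G) iff z commutes with every generator.
For example c⁸ is central: (c⁸)·c = c⁹ = c·(c⁸); (c⁸)·d = d⁻¹ = d·(c⁸).
Whereas c ∉ Z(G) since c·d = cd ≠ c⁷d⁻¹ = d·c.
Checking each of the 32 elements this way gives Z(G) = {e, c⁸}, of order 2.

Answer: {e, c⁸}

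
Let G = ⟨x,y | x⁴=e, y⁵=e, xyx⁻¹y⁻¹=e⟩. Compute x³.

Compute successive powers of x, reducing at each step:
  x²: x · x = x²
  x³: (x²) · x = x³

Answer: x³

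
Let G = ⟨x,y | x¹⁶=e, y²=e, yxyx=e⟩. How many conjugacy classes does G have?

The conjugacy classes (representative and size) are:
  [e] (size 1), [x¹⁵] (size 2), [x²] (size 2), [x³] (size 2), [x¹²] (size 2), [x⁵] (size 2), [x⁶] (size 2), [x⁷] (size 2), [x⁸] (size 1), [x²y] (size 8), [x¹⁵y] (size 8).
Class equation: 1 + 2 + 2 + 2 + 2 + 2 + 2 + 2 + 1 + 8 + 8 = 32 = |G|. So G has 11 conjugacy classes.

Answer: 11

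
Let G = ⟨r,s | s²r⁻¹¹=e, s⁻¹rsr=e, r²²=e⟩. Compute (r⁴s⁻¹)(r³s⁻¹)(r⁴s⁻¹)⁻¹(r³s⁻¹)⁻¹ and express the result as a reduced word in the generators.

[(r⁴s⁻¹), (r³s⁻¹)] = (r⁴s⁻¹)·(r³s⁻¹)·(r⁴s⁻¹)⁻¹·(r³s⁻¹)⁻¹.
  (r⁴s⁻¹) · (r³s⁻¹) = r¹²
  (r¹²) · (r⁴s) = r⁵s⁻¹
  (r⁵s⁻¹) · (r³s) = r²

Answer: r²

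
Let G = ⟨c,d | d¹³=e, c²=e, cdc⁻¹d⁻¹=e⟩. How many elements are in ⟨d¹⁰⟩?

|⟨d¹⁰⟩| equals the order of d¹⁰. Compute successive powers until reaching e:
  (d¹⁰)¹ = d¹⁰, (d¹⁰)² = d⁷, (d¹⁰)³ = d⁴, (d¹⁰)⁴ = d, (d¹⁰)⁵ = d¹¹, (d¹⁰)⁶ = d⁸, (d¹⁰)⁷ = d⁵, (d¹⁰)⁸ = d², (d¹⁰)⁹ = d¹², (d¹⁰)¹⁰ = d⁹, (d¹⁰)¹¹ = d⁶, (d¹⁰)¹² = d³, (d¹⁰)¹³ = e.
The smallest positive k with (d¹⁰)ᵏ = e is 13, so |⟨d¹⁰⟩| = 13.

Answer: 13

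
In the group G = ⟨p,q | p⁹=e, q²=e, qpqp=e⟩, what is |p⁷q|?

Compute successive powers until reaching e:
  (p⁷q)¹ = p⁷q, (p⁷q)² = e.
The smallest positive k with (p⁷q)ᵏ = e is 2.

Answer: 2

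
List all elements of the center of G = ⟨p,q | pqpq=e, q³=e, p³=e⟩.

An element z ∈ Z(G) iff z commutes with every generator.
For example e is central: e·p = p = p·e; e·q = q = q·e.
Whereas p ∉ Z(G) since p·q = pq ≠ p²q² = q·p.
Checking each of the 12 elements this way gives Z(G) = {e}, of order 1.

Answer: {e}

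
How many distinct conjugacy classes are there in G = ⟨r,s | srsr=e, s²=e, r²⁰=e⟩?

The conjugacy classes (representative and size) are:
  [e] (size 1), [r] (size 2), [r¹⁸] (size 2), [r³] (size 2), [r⁴] (size 2), [r¹⁵] (size 2), [r¹⁴] (size 2), [r⁷] (size 2), [r¹²] (size 2), [r¹¹] (size 2), [r¹⁰] (size 1), [r¹⁸s] (size 10), [r⁵s] (size 10).
Class equation: 1 + 2 + 2 + 2 + 2 + 2 + 2 + 2 + 2 + 2 + 1 + 10 + 10 = 40 = |G|. So G has 13 conjugacy classes.

Answer: 13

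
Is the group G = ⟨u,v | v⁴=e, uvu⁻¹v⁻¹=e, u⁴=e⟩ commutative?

Each pair of generators commutes: u·v = uv = v·u. Since the generators pairwise commute, every element of G commutes with every other, so G is abelian.

Answer: Yes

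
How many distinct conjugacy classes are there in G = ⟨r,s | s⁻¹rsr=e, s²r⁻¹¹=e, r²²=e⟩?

The conjugacy classes (representative and size) are:
  [e] (size 1), [r²¹] (size 2), [r²] (size 2), [r³] (size 2), [r¹⁸] (size 2), [r¹⁷] (size 2), [r⁶] (size 2), [r⁷] (size 2), [r⁸] (size 2), [r¹³] (size 2), [r¹²] (size 2), [r¹¹] (size 1), [r¹⁰s] (size 11), [r⁷s] (size 11).
Class equation: 1 + 2 + 2 + 2 + 2 + 2 + 2 + 2 + 2 + 2 + 2 + 1 + 11 + 11 = 44 = |G|. So G has 14 conjugacy classes.

Answer: 14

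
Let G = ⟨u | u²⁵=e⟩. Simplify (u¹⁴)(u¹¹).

Compute (u¹⁴) · (u¹¹) by multiplying left to right and reducing via the relations at each step:
  (u¹⁴) · u¹¹ = e

Answer: e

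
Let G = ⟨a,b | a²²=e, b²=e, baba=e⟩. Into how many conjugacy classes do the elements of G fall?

The conjugacy classes (representative and size) are:
  [e] (size 1), [a] (size 2), [a²] (size 2), [a¹⁹] (size 2), [a⁴] (size 2), [a⁵] (size 2), [a⁶] (size 2), [a⁷] (size 2), [a⁸] (size 2), [a¹³] (size 2), [a¹⁰] (size 2), [a¹¹] (size 1), [a⁶b] (size 11), [ab] (size 11).
Class equation: 1 + 2 + 2 + 2 + 2 + 2 + 2 + 2 + 2 + 2 + 2 + 1 + 11 + 11 = 44 = |G|. So G has 14 conjugacy classes.

Answer: 14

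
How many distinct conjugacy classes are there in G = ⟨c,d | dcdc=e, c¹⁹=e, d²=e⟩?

The conjugacy classes (representative and size) are:
  [e] (size 1), [c¹⁸] (size 2), [c²] (size 2), [c¹⁶] (size 2), [c⁴] (size 2), [c¹⁴] (size 2), [c¹³] (size 2), [c¹²] (size 2), [c⁸] (size 2), [c⁹] (size 2), [d] (size 19).
Class equation: 1 + 2 + 2 + 2 + 2 + 2 + 2 + 2 + 2 + 2 + 19 = 38 = |G|. So G has 11 conjugacy classes.

Answer: 11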